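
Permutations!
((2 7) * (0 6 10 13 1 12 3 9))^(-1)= [9, 13, 7, 12, 4, 5, 0, 2, 8, 3, 6, 11, 1, 10]= (0 9 3 12 1 13 10 6)(2 7)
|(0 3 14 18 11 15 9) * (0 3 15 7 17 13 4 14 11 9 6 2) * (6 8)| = |(0 15 8 6 2)(3 11 7 17 13 4 14 18 9)| = 45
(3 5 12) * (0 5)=(0 5 12 3)=[5, 1, 2, 0, 4, 12, 6, 7, 8, 9, 10, 11, 3]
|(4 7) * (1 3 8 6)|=|(1 3 8 6)(4 7)|=4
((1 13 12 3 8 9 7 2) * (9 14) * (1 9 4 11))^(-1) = [0, 11, 7, 12, 14, 5, 6, 9, 3, 2, 10, 4, 13, 1, 8] = (1 11 4 14 8 3 12 13)(2 7 9)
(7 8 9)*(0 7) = (0 7 8 9) = [7, 1, 2, 3, 4, 5, 6, 8, 9, 0]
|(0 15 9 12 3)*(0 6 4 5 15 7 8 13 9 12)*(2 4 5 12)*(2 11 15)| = 30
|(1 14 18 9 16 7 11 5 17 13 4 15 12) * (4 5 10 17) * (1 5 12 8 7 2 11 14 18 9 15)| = |(1 18 15 8 7 14 9 16 2 11 10 17 13 12 5 4)| = 16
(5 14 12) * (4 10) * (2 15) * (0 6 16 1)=(0 6 16 1)(2 15)(4 10)(5 14 12)=[6, 0, 15, 3, 10, 14, 16, 7, 8, 9, 4, 11, 5, 13, 12, 2, 1]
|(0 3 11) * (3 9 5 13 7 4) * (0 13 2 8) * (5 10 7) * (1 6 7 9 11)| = 30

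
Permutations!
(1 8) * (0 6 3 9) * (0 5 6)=(1 8)(3 9 5 6)=[0, 8, 2, 9, 4, 6, 3, 7, 1, 5]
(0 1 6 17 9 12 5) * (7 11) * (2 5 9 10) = (0 1 6 17 10 2 5)(7 11)(9 12) = [1, 6, 5, 3, 4, 0, 17, 11, 8, 12, 2, 7, 9, 13, 14, 15, 16, 10]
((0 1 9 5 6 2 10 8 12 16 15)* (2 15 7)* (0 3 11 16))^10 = (0 2 3 9 8 16 6)(1 10 11 5 12 7 15) = [2, 10, 3, 9, 4, 12, 0, 15, 16, 8, 11, 5, 7, 13, 14, 1, 6]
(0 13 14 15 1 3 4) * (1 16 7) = (0 13 14 15 16 7 1 3 4) = [13, 3, 2, 4, 0, 5, 6, 1, 8, 9, 10, 11, 12, 14, 15, 16, 7]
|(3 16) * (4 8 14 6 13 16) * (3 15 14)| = 15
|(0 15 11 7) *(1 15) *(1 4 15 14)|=|(0 4 15 11 7)(1 14)|=10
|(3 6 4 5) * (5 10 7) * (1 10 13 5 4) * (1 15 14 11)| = |(1 10 7 4 13 5 3 6 15 14 11)| = 11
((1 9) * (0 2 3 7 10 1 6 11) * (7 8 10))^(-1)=[11, 10, 0, 2, 4, 5, 9, 7, 3, 1, 8, 6]=(0 11 6 9 1 10 8 3 2)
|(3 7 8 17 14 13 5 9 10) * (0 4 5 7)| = |(0 4 5 9 10 3)(7 8 17 14 13)| = 30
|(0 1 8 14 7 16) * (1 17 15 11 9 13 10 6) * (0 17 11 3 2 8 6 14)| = 26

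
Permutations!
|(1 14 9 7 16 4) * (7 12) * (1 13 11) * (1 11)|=|(1 14 9 12 7 16 4 13)|=8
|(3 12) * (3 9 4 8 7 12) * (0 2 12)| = |(0 2 12 9 4 8 7)| = 7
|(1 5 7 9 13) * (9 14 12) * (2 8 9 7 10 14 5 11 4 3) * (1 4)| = |(1 11)(2 8 9 13 4 3)(5 10 14 12 7)| = 30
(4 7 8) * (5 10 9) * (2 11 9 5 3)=[0, 1, 11, 2, 7, 10, 6, 8, 4, 3, 5, 9]=(2 11 9 3)(4 7 8)(5 10)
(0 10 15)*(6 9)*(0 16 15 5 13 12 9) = (0 10 5 13 12 9 6)(15 16) = [10, 1, 2, 3, 4, 13, 0, 7, 8, 6, 5, 11, 9, 12, 14, 16, 15]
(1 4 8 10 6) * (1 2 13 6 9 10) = (1 4 8)(2 13 6)(9 10) = [0, 4, 13, 3, 8, 5, 2, 7, 1, 10, 9, 11, 12, 6]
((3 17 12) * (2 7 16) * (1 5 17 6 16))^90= [0, 1, 2, 3, 4, 5, 6, 7, 8, 9, 10, 11, 12, 13, 14, 15, 16, 17]= (17)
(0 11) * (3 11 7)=[7, 1, 2, 11, 4, 5, 6, 3, 8, 9, 10, 0]=(0 7 3 11)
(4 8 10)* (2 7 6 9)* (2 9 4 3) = (2 7 6 4 8 10 3) = [0, 1, 7, 2, 8, 5, 4, 6, 10, 9, 3]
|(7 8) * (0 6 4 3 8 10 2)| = 8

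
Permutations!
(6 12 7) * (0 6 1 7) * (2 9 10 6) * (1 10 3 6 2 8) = [8, 7, 9, 6, 4, 5, 12, 10, 1, 3, 2, 11, 0] = (0 8 1 7 10 2 9 3 6 12)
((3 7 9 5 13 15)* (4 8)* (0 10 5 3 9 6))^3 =(0 13 3)(4 8)(5 9 6)(7 10 15) =[13, 1, 2, 0, 8, 9, 5, 10, 4, 6, 15, 11, 12, 3, 14, 7]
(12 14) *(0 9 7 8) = [9, 1, 2, 3, 4, 5, 6, 8, 0, 7, 10, 11, 14, 13, 12] = (0 9 7 8)(12 14)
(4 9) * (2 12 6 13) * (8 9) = (2 12 6 13)(4 8 9) = [0, 1, 12, 3, 8, 5, 13, 7, 9, 4, 10, 11, 6, 2]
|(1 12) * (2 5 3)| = 6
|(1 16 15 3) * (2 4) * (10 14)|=|(1 16 15 3)(2 4)(10 14)|=4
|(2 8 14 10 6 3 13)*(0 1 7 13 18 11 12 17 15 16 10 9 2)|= 36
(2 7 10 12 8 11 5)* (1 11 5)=(1 11)(2 7 10 12 8 5)=[0, 11, 7, 3, 4, 2, 6, 10, 5, 9, 12, 1, 8]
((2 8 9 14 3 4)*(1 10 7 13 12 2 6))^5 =(1 2 4 13 14 10 8 6 12 3 7 9) =[0, 2, 4, 7, 13, 5, 12, 9, 6, 1, 8, 11, 3, 14, 10]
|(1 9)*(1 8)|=3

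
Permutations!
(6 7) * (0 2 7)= (0 2 7 6)= [2, 1, 7, 3, 4, 5, 0, 6]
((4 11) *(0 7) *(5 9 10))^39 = (0 7)(4 11) = [7, 1, 2, 3, 11, 5, 6, 0, 8, 9, 10, 4]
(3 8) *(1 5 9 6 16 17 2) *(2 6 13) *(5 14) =(1 14 5 9 13 2)(3 8)(6 16 17) =[0, 14, 1, 8, 4, 9, 16, 7, 3, 13, 10, 11, 12, 2, 5, 15, 17, 6]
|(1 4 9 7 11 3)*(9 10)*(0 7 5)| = 9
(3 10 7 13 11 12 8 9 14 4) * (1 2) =[0, 2, 1, 10, 3, 5, 6, 13, 9, 14, 7, 12, 8, 11, 4] =(1 2)(3 10 7 13 11 12 8 9 14 4)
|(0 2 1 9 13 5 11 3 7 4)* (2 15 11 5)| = 12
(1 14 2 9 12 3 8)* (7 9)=[0, 14, 7, 8, 4, 5, 6, 9, 1, 12, 10, 11, 3, 13, 2]=(1 14 2 7 9 12 3 8)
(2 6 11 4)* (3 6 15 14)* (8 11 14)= [0, 1, 15, 6, 2, 5, 14, 7, 11, 9, 10, 4, 12, 13, 3, 8]= (2 15 8 11 4)(3 6 14)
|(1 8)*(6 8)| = 3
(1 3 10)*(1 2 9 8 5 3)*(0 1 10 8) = (0 1 10 2 9)(3 8 5) = [1, 10, 9, 8, 4, 3, 6, 7, 5, 0, 2]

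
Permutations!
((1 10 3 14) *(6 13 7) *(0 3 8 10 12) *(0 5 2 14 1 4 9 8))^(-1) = (0 10 8 9 4 14 2 5 12 1 3)(6 7 13) = [10, 3, 5, 0, 14, 12, 7, 13, 9, 4, 8, 11, 1, 6, 2]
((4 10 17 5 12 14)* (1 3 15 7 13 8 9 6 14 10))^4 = [0, 13, 2, 8, 7, 5, 3, 6, 4, 1, 10, 11, 12, 14, 15, 9, 16, 17] = (17)(1 13 14 15 9)(3 8 4 7 6)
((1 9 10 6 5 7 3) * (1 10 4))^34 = (1 9 4)(3 7 5 6 10) = [0, 9, 2, 7, 1, 6, 10, 5, 8, 4, 3]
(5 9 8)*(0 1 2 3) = [1, 2, 3, 0, 4, 9, 6, 7, 5, 8] = (0 1 2 3)(5 9 8)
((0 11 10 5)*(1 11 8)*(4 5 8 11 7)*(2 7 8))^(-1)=[5, 8, 10, 3, 7, 4, 6, 2, 1, 9, 11, 0]=(0 5 4 7 2 10 11)(1 8)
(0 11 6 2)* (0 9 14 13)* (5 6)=(0 11 5 6 2 9 14 13)=[11, 1, 9, 3, 4, 6, 2, 7, 8, 14, 10, 5, 12, 0, 13]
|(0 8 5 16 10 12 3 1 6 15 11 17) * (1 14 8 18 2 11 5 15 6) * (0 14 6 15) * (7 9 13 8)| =70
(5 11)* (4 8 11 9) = (4 8 11 5 9) = [0, 1, 2, 3, 8, 9, 6, 7, 11, 4, 10, 5]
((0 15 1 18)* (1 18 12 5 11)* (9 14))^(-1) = (0 18 15)(1 11 5 12)(9 14) = [18, 11, 2, 3, 4, 12, 6, 7, 8, 14, 10, 5, 1, 13, 9, 0, 16, 17, 15]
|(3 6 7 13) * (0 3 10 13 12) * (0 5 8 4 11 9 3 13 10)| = 18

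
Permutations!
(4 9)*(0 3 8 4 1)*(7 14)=(0 3 8 4 9 1)(7 14)=[3, 0, 2, 8, 9, 5, 6, 14, 4, 1, 10, 11, 12, 13, 7]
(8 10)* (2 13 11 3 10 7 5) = (2 13 11 3 10 8 7 5) = [0, 1, 13, 10, 4, 2, 6, 5, 7, 9, 8, 3, 12, 11]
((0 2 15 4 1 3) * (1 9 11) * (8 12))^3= (0 4 1 2 9 3 15 11)(8 12)= [4, 2, 9, 15, 1, 5, 6, 7, 12, 3, 10, 0, 8, 13, 14, 11]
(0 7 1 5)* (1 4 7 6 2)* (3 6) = [3, 5, 1, 6, 7, 0, 2, 4] = (0 3 6 2 1 5)(4 7)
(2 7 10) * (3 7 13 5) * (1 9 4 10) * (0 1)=[1, 9, 13, 7, 10, 3, 6, 0, 8, 4, 2, 11, 12, 5]=(0 1 9 4 10 2 13 5 3 7)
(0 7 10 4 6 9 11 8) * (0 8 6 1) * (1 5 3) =[7, 0, 2, 1, 5, 3, 9, 10, 8, 11, 4, 6] =(0 7 10 4 5 3 1)(6 9 11)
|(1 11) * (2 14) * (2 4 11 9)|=|(1 9 2 14 4 11)|=6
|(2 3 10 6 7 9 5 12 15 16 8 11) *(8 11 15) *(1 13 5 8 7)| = 14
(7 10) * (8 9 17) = (7 10)(8 9 17) = [0, 1, 2, 3, 4, 5, 6, 10, 9, 17, 7, 11, 12, 13, 14, 15, 16, 8]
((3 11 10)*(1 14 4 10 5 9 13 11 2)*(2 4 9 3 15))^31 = (1 15 4 5 13 14 2 10 3 11 9) = [0, 15, 10, 11, 5, 13, 6, 7, 8, 1, 3, 9, 12, 14, 2, 4]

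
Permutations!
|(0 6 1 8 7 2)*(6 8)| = 4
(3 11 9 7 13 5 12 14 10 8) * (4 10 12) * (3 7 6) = (3 11 9 6)(4 10 8 7 13 5)(12 14) = [0, 1, 2, 11, 10, 4, 3, 13, 7, 6, 8, 9, 14, 5, 12]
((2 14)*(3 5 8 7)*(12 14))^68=(2 14 12)=[0, 1, 14, 3, 4, 5, 6, 7, 8, 9, 10, 11, 2, 13, 12]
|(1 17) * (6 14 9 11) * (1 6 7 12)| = 8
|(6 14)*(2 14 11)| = 4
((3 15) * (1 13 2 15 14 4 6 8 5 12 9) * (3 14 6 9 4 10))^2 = (1 2 14 3 8 12 9 13 15 10 6 5 4) = [0, 2, 14, 8, 1, 4, 5, 7, 12, 13, 6, 11, 9, 15, 3, 10]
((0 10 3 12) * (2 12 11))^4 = (0 2 3)(10 12 11) = [2, 1, 3, 0, 4, 5, 6, 7, 8, 9, 12, 10, 11]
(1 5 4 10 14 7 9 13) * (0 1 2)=(0 1 5 4 10 14 7 9 13 2)=[1, 5, 0, 3, 10, 4, 6, 9, 8, 13, 14, 11, 12, 2, 7]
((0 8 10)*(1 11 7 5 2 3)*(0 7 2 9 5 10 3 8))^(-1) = (1 3 8 2 11)(5 9)(7 10) = [0, 3, 11, 8, 4, 9, 6, 10, 2, 5, 7, 1]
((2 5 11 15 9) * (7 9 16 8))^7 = (2 9 7 8 16 15 11 5) = [0, 1, 9, 3, 4, 2, 6, 8, 16, 7, 10, 5, 12, 13, 14, 11, 15]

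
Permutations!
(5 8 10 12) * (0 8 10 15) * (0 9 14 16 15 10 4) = (0 8 10 12 5 4)(9 14 16 15) = [8, 1, 2, 3, 0, 4, 6, 7, 10, 14, 12, 11, 5, 13, 16, 9, 15]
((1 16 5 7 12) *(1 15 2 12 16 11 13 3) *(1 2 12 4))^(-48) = (16) = [0, 1, 2, 3, 4, 5, 6, 7, 8, 9, 10, 11, 12, 13, 14, 15, 16]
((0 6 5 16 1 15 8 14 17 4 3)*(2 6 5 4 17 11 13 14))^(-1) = (17)(0 3 4 6 2 8 15 1 16 5)(11 14 13) = [3, 16, 8, 4, 6, 0, 2, 7, 15, 9, 10, 14, 12, 11, 13, 1, 5, 17]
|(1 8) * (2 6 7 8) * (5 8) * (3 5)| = |(1 2 6 7 3 5 8)| = 7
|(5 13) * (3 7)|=2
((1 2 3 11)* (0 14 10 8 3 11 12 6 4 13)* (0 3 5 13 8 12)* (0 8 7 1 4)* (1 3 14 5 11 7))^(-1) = [6, 4, 1, 7, 11, 0, 12, 2, 3, 9, 14, 8, 10, 5, 13] = (0 6 12 10 14 13 5)(1 4 11 8 3 7 2)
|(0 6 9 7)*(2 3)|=4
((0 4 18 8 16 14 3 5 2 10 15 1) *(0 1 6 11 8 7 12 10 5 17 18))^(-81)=[4, 1, 5, 7, 0, 2, 16, 15, 3, 9, 11, 14, 6, 13, 18, 8, 17, 12, 10]=(0 4)(2 5)(3 7 15 8)(6 16 17 12)(10 11 14 18)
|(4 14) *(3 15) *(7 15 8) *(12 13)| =|(3 8 7 15)(4 14)(12 13)| =4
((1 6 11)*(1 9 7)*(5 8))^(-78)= [0, 11, 2, 3, 4, 5, 9, 6, 8, 1, 10, 7]= (1 11 7 6 9)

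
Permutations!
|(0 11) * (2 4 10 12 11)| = 6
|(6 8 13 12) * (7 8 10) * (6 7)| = |(6 10)(7 8 13 12)| = 4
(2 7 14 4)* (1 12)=[0, 12, 7, 3, 2, 5, 6, 14, 8, 9, 10, 11, 1, 13, 4]=(1 12)(2 7 14 4)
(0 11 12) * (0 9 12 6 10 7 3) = (0 11 6 10 7 3)(9 12) = [11, 1, 2, 0, 4, 5, 10, 3, 8, 12, 7, 6, 9]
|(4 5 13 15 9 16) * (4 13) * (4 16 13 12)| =12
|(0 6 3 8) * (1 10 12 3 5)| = 8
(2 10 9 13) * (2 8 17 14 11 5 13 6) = (2 10 9 6)(5 13 8 17 14 11) = [0, 1, 10, 3, 4, 13, 2, 7, 17, 6, 9, 5, 12, 8, 11, 15, 16, 14]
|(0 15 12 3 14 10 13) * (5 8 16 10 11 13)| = |(0 15 12 3 14 11 13)(5 8 16 10)| = 28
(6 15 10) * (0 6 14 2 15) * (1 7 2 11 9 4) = (0 6)(1 7 2 15 10 14 11 9 4) = [6, 7, 15, 3, 1, 5, 0, 2, 8, 4, 14, 9, 12, 13, 11, 10]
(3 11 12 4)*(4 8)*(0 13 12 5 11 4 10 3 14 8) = (0 13 12)(3 4 14 8 10)(5 11) = [13, 1, 2, 4, 14, 11, 6, 7, 10, 9, 3, 5, 0, 12, 8]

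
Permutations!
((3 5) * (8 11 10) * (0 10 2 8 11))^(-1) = (0 8 2 11 10)(3 5) = [8, 1, 11, 5, 4, 3, 6, 7, 2, 9, 0, 10]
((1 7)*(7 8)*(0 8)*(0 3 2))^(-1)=[2, 7, 3, 1, 4, 5, 6, 8, 0]=(0 2 3 1 7 8)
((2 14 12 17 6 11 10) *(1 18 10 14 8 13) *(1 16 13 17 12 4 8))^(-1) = (1 2 10 18)(4 14 11 6 17 8)(13 16) = [0, 2, 10, 3, 14, 5, 17, 7, 4, 9, 18, 6, 12, 16, 11, 15, 13, 8, 1]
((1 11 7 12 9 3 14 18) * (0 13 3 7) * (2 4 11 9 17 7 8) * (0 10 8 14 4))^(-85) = (0 4 8 13 11 2 3 10)(1 18 14 9)(7 17 12) = [4, 18, 3, 10, 8, 5, 6, 17, 13, 1, 0, 2, 7, 11, 9, 15, 16, 12, 14]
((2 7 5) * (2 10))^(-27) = (2 7 5 10) = [0, 1, 7, 3, 4, 10, 6, 5, 8, 9, 2]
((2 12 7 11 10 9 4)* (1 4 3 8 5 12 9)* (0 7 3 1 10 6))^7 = (0 6 11 7)(1 9 2 4)(3 12 5 8) = [6, 9, 4, 12, 1, 8, 11, 0, 3, 2, 10, 7, 5]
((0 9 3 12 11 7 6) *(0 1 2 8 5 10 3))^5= (0 9)(1 3)(2 12)(5 7)(6 10)(8 11)= [9, 3, 12, 1, 4, 7, 10, 5, 11, 0, 6, 8, 2]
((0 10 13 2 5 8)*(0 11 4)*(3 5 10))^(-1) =(0 4 11 8 5 3)(2 13 10) =[4, 1, 13, 0, 11, 3, 6, 7, 5, 9, 2, 8, 12, 10]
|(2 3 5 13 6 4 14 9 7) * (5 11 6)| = |(2 3 11 6 4 14 9 7)(5 13)| = 8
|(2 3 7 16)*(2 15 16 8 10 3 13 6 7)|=14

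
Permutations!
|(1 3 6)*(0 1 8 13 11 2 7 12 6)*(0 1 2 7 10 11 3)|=|(0 2 10 11 7 12 6 8 13 3 1)|=11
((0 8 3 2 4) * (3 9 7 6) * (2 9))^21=(0 8 2 4)(3 9 7 6)=[8, 1, 4, 9, 0, 5, 3, 6, 2, 7]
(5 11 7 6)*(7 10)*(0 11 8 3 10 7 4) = [11, 1, 2, 10, 0, 8, 5, 6, 3, 9, 4, 7] = (0 11 7 6 5 8 3 10 4)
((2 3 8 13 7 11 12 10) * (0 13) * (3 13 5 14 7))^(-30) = (0 7 10 3 5 11 2 8 14 12 13) = [7, 1, 8, 5, 4, 11, 6, 10, 14, 9, 3, 2, 13, 0, 12]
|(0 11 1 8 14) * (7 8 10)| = |(0 11 1 10 7 8 14)| = 7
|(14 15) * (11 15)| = |(11 15 14)| = 3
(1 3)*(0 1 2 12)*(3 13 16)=(0 1 13 16 3 2 12)=[1, 13, 12, 2, 4, 5, 6, 7, 8, 9, 10, 11, 0, 16, 14, 15, 3]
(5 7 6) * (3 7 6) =(3 7)(5 6) =[0, 1, 2, 7, 4, 6, 5, 3]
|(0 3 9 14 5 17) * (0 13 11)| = |(0 3 9 14 5 17 13 11)| = 8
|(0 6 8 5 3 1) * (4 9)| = |(0 6 8 5 3 1)(4 9)| = 6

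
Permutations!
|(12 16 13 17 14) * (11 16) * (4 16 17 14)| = 7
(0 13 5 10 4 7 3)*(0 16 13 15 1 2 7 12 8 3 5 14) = (0 15 1 2 7 5 10 4 12 8 3 16 13 14) = [15, 2, 7, 16, 12, 10, 6, 5, 3, 9, 4, 11, 8, 14, 0, 1, 13]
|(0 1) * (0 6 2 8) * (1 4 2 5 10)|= |(0 4 2 8)(1 6 5 10)|= 4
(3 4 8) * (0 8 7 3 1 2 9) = (0 8 1 2 9)(3 4 7) = [8, 2, 9, 4, 7, 5, 6, 3, 1, 0]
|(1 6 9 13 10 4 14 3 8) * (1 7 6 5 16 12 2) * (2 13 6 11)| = |(1 5 16 12 13 10 4 14 3 8 7 11 2)(6 9)| = 26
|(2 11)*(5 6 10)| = 6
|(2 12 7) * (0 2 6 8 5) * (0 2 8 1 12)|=|(0 8 5 2)(1 12 7 6)|=4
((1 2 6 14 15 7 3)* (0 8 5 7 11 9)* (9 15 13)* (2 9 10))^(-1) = (0 9 1 3 7 5 8)(2 10 13 14 6)(11 15) = [9, 3, 10, 7, 4, 8, 2, 5, 0, 1, 13, 15, 12, 14, 6, 11]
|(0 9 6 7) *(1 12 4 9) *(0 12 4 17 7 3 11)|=21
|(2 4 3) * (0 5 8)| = |(0 5 8)(2 4 3)| = 3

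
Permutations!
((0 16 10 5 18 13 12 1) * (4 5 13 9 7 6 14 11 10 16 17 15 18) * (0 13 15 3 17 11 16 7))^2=(0 10 18)(1 12 13)(6 16)(7 14)(9 11 15)=[10, 12, 2, 3, 4, 5, 16, 14, 8, 11, 18, 15, 13, 1, 7, 9, 6, 17, 0]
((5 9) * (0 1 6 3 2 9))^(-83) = (0 1 6 3 2 9 5) = [1, 6, 9, 2, 4, 0, 3, 7, 8, 5]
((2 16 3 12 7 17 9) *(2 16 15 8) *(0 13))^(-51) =(0 13)(3 17)(7 16)(9 12) =[13, 1, 2, 17, 4, 5, 6, 16, 8, 12, 10, 11, 9, 0, 14, 15, 7, 3]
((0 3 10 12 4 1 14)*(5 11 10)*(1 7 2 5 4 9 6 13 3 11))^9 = (0 7 9 14 4 12 1 3 10 5 13 11 2 6) = [7, 3, 6, 10, 12, 13, 0, 9, 8, 14, 5, 2, 1, 11, 4]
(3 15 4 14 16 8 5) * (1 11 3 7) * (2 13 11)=(1 2 13 11 3 15 4 14 16 8 5 7)=[0, 2, 13, 15, 14, 7, 6, 1, 5, 9, 10, 3, 12, 11, 16, 4, 8]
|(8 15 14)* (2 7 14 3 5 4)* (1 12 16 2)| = |(1 12 16 2 7 14 8 15 3 5 4)| = 11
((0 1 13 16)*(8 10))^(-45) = (0 16 13 1)(8 10) = [16, 0, 2, 3, 4, 5, 6, 7, 10, 9, 8, 11, 12, 1, 14, 15, 13]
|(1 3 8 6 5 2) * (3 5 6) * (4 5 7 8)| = |(1 7 8 3 4 5 2)| = 7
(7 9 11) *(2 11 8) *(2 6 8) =(2 11 7 9)(6 8) =[0, 1, 11, 3, 4, 5, 8, 9, 6, 2, 10, 7]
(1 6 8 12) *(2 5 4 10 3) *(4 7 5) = (1 6 8 12)(2 4 10 3)(5 7) = [0, 6, 4, 2, 10, 7, 8, 5, 12, 9, 3, 11, 1]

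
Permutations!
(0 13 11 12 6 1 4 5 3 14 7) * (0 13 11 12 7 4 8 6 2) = (0 11 7 13 12 2)(1 8 6)(3 14 4 5) = [11, 8, 0, 14, 5, 3, 1, 13, 6, 9, 10, 7, 2, 12, 4]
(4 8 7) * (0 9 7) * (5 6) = (0 9 7 4 8)(5 6) = [9, 1, 2, 3, 8, 6, 5, 4, 0, 7]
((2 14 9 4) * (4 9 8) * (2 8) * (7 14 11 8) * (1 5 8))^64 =(14) =[0, 1, 2, 3, 4, 5, 6, 7, 8, 9, 10, 11, 12, 13, 14]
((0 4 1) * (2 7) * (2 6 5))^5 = (0 1 4)(2 7 6 5) = [1, 4, 7, 3, 0, 2, 5, 6]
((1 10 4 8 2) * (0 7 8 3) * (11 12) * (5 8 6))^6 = (12)(0 1 6 4 8)(2 7 10 5 3) = [1, 6, 7, 2, 8, 3, 4, 10, 0, 9, 5, 11, 12]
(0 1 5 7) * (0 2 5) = (0 1)(2 5 7) = [1, 0, 5, 3, 4, 7, 6, 2]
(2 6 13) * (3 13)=(2 6 3 13)=[0, 1, 6, 13, 4, 5, 3, 7, 8, 9, 10, 11, 12, 2]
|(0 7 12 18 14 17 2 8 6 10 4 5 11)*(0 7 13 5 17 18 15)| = 42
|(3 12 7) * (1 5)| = 6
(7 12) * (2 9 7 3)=(2 9 7 12 3)=[0, 1, 9, 2, 4, 5, 6, 12, 8, 7, 10, 11, 3]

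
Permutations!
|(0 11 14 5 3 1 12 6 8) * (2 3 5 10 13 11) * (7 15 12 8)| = 20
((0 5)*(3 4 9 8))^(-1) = (0 5)(3 8 9 4) = [5, 1, 2, 8, 3, 0, 6, 7, 9, 4]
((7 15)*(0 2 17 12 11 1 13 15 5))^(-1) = (0 5 7 15 13 1 11 12 17 2) = [5, 11, 0, 3, 4, 7, 6, 15, 8, 9, 10, 12, 17, 1, 14, 13, 16, 2]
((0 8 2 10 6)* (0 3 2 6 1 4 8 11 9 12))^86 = [9, 8, 1, 10, 6, 5, 2, 7, 3, 0, 4, 12, 11] = (0 9)(1 8 3 10 4 6 2)(11 12)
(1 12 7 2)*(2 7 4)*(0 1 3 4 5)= [1, 12, 3, 4, 2, 0, 6, 7, 8, 9, 10, 11, 5]= (0 1 12 5)(2 3 4)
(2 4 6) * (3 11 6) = [0, 1, 4, 11, 3, 5, 2, 7, 8, 9, 10, 6] = (2 4 3 11 6)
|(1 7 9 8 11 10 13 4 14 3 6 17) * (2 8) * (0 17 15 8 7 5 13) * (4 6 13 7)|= |(0 17 1 5 7 9 2 4 14 3 13 6 15 8 11 10)|= 16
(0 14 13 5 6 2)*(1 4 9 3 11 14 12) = (0 12 1 4 9 3 11 14 13 5 6 2) = [12, 4, 0, 11, 9, 6, 2, 7, 8, 3, 10, 14, 1, 5, 13]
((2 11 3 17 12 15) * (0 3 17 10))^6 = [0, 1, 11, 3, 4, 5, 6, 7, 8, 9, 10, 17, 15, 13, 14, 2, 16, 12] = (2 11 17 12 15)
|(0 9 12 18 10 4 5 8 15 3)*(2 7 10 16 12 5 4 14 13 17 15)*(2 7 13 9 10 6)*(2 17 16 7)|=|(0 10 14 9 5 8 2 13 16 12 18 7 6 17 15 3)|=16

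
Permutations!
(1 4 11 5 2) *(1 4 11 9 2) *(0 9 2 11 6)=(0 9 11 5 1 6)(2 4)=[9, 6, 4, 3, 2, 1, 0, 7, 8, 11, 10, 5]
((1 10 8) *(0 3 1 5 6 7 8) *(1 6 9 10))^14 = (0 9 8 6)(3 10 5 7) = [9, 1, 2, 10, 4, 7, 0, 3, 6, 8, 5]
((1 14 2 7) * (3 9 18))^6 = (18)(1 2)(7 14) = [0, 2, 1, 3, 4, 5, 6, 14, 8, 9, 10, 11, 12, 13, 7, 15, 16, 17, 18]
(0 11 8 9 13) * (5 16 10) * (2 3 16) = [11, 1, 3, 16, 4, 2, 6, 7, 9, 13, 5, 8, 12, 0, 14, 15, 10] = (0 11 8 9 13)(2 3 16 10 5)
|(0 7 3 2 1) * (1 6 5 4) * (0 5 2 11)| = 12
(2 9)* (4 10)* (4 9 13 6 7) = (2 13 6 7 4 10 9) = [0, 1, 13, 3, 10, 5, 7, 4, 8, 2, 9, 11, 12, 6]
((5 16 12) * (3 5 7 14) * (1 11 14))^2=[0, 14, 2, 16, 4, 12, 6, 11, 8, 9, 10, 3, 1, 13, 5, 15, 7]=(1 14 5 12)(3 16 7 11)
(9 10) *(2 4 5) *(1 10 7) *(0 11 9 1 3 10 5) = (0 11 9 7 3 10 1 5 2 4) = [11, 5, 4, 10, 0, 2, 6, 3, 8, 7, 1, 9]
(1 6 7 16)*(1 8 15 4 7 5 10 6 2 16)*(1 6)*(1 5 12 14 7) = [0, 2, 16, 3, 1, 10, 12, 6, 15, 9, 5, 11, 14, 13, 7, 4, 8] = (1 2 16 8 15 4)(5 10)(6 12 14 7)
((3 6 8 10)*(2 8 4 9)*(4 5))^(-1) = [0, 1, 9, 10, 5, 6, 3, 7, 2, 4, 8] = (2 9 4 5 6 3 10 8)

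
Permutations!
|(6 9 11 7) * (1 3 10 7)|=7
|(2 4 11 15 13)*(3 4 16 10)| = |(2 16 10 3 4 11 15 13)| = 8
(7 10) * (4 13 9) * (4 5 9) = (4 13)(5 9)(7 10) = [0, 1, 2, 3, 13, 9, 6, 10, 8, 5, 7, 11, 12, 4]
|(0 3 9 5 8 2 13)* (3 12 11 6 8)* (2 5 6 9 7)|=11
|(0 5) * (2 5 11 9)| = |(0 11 9 2 5)| = 5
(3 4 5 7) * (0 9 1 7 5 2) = (0 9 1 7 3 4 2) = [9, 7, 0, 4, 2, 5, 6, 3, 8, 1]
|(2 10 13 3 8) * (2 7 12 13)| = 10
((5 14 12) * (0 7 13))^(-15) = (14) = [0, 1, 2, 3, 4, 5, 6, 7, 8, 9, 10, 11, 12, 13, 14]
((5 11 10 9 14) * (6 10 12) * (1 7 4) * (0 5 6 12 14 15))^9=(0 5 11 14 6 10 9 15)=[5, 1, 2, 3, 4, 11, 10, 7, 8, 15, 9, 14, 12, 13, 6, 0]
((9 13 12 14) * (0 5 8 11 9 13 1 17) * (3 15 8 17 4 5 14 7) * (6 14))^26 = (0 1 15 13 17 9 3 14 5 11 7 6 4 8 12) = [1, 15, 2, 14, 8, 11, 4, 6, 12, 3, 10, 7, 0, 17, 5, 13, 16, 9]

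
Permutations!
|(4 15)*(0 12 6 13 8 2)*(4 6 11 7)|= |(0 12 11 7 4 15 6 13 8 2)|= 10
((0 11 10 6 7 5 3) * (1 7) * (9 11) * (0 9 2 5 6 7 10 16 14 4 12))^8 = (0 4 16 9 5)(2 12 14 11 3) = [4, 1, 12, 2, 16, 0, 6, 7, 8, 5, 10, 3, 14, 13, 11, 15, 9]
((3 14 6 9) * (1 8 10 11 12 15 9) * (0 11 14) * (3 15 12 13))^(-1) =(0 3 13 11)(1 6 14 10 8)(9 15) =[3, 6, 2, 13, 4, 5, 14, 7, 1, 15, 8, 0, 12, 11, 10, 9]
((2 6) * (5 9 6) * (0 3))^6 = (2 9)(5 6) = [0, 1, 9, 3, 4, 6, 5, 7, 8, 2]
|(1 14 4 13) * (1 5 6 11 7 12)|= 9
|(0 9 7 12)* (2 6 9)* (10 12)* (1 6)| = |(0 2 1 6 9 7 10 12)| = 8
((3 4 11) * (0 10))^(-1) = (0 10)(3 11 4) = [10, 1, 2, 11, 3, 5, 6, 7, 8, 9, 0, 4]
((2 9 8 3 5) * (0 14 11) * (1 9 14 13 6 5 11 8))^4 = (0 2 11 5 3 6 8 13 14) = [2, 1, 11, 6, 4, 3, 8, 7, 13, 9, 10, 5, 12, 14, 0]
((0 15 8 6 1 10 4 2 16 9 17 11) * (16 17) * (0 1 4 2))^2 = (0 8 4 15 6)(1 2 11 10 17) = [8, 2, 11, 3, 15, 5, 0, 7, 4, 9, 17, 10, 12, 13, 14, 6, 16, 1]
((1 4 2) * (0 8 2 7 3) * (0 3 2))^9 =[8, 4, 1, 3, 7, 5, 6, 2, 0] =(0 8)(1 4 7 2)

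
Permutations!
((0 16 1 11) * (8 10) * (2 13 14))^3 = (0 11 1 16)(8 10) = [11, 16, 2, 3, 4, 5, 6, 7, 10, 9, 8, 1, 12, 13, 14, 15, 0]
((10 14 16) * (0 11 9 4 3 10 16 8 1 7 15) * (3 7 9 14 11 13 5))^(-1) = (16)(0 15 7 4 9 1 8 14 11 10 3 5 13) = [15, 8, 2, 5, 9, 13, 6, 4, 14, 1, 3, 10, 12, 0, 11, 7, 16]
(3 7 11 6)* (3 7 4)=(3 4)(6 7 11)=[0, 1, 2, 4, 3, 5, 7, 11, 8, 9, 10, 6]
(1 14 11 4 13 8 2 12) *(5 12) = [0, 14, 5, 3, 13, 12, 6, 7, 2, 9, 10, 4, 1, 8, 11] = (1 14 11 4 13 8 2 5 12)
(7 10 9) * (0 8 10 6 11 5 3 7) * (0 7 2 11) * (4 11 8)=(0 4 11 5 3 2 8 10 9 7 6)=[4, 1, 8, 2, 11, 3, 0, 6, 10, 7, 9, 5]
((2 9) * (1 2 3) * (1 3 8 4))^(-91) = (1 4 8 9 2) = [0, 4, 1, 3, 8, 5, 6, 7, 9, 2]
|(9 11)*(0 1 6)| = 6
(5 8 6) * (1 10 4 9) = [0, 10, 2, 3, 9, 8, 5, 7, 6, 1, 4] = (1 10 4 9)(5 8 6)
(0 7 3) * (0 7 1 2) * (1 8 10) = (0 8 10 1 2)(3 7) = [8, 2, 0, 7, 4, 5, 6, 3, 10, 9, 1]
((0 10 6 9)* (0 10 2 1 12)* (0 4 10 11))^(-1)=(0 11 9 6 10 4 12 1 2)=[11, 2, 0, 3, 12, 5, 10, 7, 8, 6, 4, 9, 1]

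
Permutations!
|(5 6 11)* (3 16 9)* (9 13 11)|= |(3 16 13 11 5 6 9)|= 7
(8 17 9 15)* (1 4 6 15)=(1 4 6 15 8 17 9)=[0, 4, 2, 3, 6, 5, 15, 7, 17, 1, 10, 11, 12, 13, 14, 8, 16, 9]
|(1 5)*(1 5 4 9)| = |(1 4 9)| = 3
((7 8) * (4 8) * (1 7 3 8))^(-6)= (8)= [0, 1, 2, 3, 4, 5, 6, 7, 8]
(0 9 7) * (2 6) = (0 9 7)(2 6) = [9, 1, 6, 3, 4, 5, 2, 0, 8, 7]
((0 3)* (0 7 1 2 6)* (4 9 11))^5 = [6, 7, 1, 0, 11, 5, 2, 3, 8, 4, 10, 9] = (0 6 2 1 7 3)(4 11 9)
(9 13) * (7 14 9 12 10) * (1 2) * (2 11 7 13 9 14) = (14)(1 11 7 2)(10 13 12) = [0, 11, 1, 3, 4, 5, 6, 2, 8, 9, 13, 7, 10, 12, 14]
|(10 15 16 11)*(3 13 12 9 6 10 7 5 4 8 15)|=|(3 13 12 9 6 10)(4 8 15 16 11 7 5)|=42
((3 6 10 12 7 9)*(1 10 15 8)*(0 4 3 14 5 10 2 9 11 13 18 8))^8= (0 6 4 15 3)(1 11 5)(2 13 10)(7 14 8)(9 18 12)= [6, 11, 13, 0, 15, 1, 4, 14, 7, 18, 2, 5, 9, 10, 8, 3, 16, 17, 12]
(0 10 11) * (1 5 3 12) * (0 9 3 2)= (0 10 11 9 3 12 1 5 2)= [10, 5, 0, 12, 4, 2, 6, 7, 8, 3, 11, 9, 1]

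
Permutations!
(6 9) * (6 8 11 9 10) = (6 10)(8 11 9) = [0, 1, 2, 3, 4, 5, 10, 7, 11, 8, 6, 9]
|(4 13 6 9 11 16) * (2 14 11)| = |(2 14 11 16 4 13 6 9)| = 8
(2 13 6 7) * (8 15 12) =(2 13 6 7)(8 15 12) =[0, 1, 13, 3, 4, 5, 7, 2, 15, 9, 10, 11, 8, 6, 14, 12]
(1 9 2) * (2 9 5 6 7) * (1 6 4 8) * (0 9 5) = (0 9 5 4 8 1)(2 6 7) = [9, 0, 6, 3, 8, 4, 7, 2, 1, 5]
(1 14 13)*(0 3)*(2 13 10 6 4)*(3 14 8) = [14, 8, 13, 0, 2, 5, 4, 7, 3, 9, 6, 11, 12, 1, 10] = (0 14 10 6 4 2 13 1 8 3)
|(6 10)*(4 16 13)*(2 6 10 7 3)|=12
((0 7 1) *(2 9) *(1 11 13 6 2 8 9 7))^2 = [0, 1, 11, 3, 4, 5, 7, 13, 8, 9, 10, 6, 12, 2] = (2 11 6 7 13)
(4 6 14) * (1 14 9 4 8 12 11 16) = (1 14 8 12 11 16)(4 6 9) = [0, 14, 2, 3, 6, 5, 9, 7, 12, 4, 10, 16, 11, 13, 8, 15, 1]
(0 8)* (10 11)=(0 8)(10 11)=[8, 1, 2, 3, 4, 5, 6, 7, 0, 9, 11, 10]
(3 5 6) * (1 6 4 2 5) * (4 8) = [0, 6, 5, 1, 2, 8, 3, 7, 4] = (1 6 3)(2 5 8 4)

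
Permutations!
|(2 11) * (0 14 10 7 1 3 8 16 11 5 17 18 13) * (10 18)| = 20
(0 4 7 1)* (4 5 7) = (0 5 7 1) = [5, 0, 2, 3, 4, 7, 6, 1]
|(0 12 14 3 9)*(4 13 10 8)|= 20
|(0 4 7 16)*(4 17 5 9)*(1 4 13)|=9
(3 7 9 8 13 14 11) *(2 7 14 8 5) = (2 7 9 5)(3 14 11)(8 13) = [0, 1, 7, 14, 4, 2, 6, 9, 13, 5, 10, 3, 12, 8, 11]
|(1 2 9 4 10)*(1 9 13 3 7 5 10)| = |(1 2 13 3 7 5 10 9 4)| = 9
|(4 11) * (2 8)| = 2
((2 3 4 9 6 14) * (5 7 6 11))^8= (2 14 6 7 5 11 9 4 3)= [0, 1, 14, 2, 3, 11, 7, 5, 8, 4, 10, 9, 12, 13, 6]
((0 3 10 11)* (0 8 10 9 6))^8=(8 11 10)=[0, 1, 2, 3, 4, 5, 6, 7, 11, 9, 8, 10]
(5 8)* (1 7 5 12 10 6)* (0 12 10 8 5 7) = (0 12 8 10 6 1) = [12, 0, 2, 3, 4, 5, 1, 7, 10, 9, 6, 11, 8]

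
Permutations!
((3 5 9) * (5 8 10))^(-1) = [0, 1, 2, 9, 4, 10, 6, 7, 3, 5, 8] = (3 9 5 10 8)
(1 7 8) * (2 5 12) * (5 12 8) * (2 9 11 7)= [0, 2, 12, 3, 4, 8, 6, 5, 1, 11, 10, 7, 9]= (1 2 12 9 11 7 5 8)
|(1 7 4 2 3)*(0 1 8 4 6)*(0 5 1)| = |(1 7 6 5)(2 3 8 4)| = 4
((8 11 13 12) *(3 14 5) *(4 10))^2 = (3 5 14)(8 13)(11 12) = [0, 1, 2, 5, 4, 14, 6, 7, 13, 9, 10, 12, 11, 8, 3]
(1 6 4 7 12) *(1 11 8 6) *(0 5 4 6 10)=(0 5 4 7 12 11 8 10)=[5, 1, 2, 3, 7, 4, 6, 12, 10, 9, 0, 8, 11]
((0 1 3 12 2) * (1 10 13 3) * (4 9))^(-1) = [2, 1, 12, 13, 9, 5, 6, 7, 8, 4, 0, 11, 3, 10] = (0 2 12 3 13 10)(4 9)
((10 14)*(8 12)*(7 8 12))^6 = (14) = [0, 1, 2, 3, 4, 5, 6, 7, 8, 9, 10, 11, 12, 13, 14]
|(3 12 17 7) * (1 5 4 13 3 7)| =|(1 5 4 13 3 12 17)| =7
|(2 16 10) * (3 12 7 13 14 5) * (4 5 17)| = |(2 16 10)(3 12 7 13 14 17 4 5)| = 24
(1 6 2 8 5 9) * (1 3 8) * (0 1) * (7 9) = (0 1 6 2)(3 8 5 7 9) = [1, 6, 0, 8, 4, 7, 2, 9, 5, 3]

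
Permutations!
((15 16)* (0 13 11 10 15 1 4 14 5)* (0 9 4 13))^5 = [0, 16, 2, 3, 14, 9, 6, 7, 8, 4, 11, 13, 12, 1, 5, 10, 15] = (1 16 15 10 11 13)(4 14 5 9)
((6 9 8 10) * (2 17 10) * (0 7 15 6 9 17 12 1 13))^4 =(0 17 2)(1 15 9)(6 8 13)(7 10 12) =[17, 15, 0, 3, 4, 5, 8, 10, 13, 1, 12, 11, 7, 6, 14, 9, 16, 2]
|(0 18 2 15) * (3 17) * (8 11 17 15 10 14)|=|(0 18 2 10 14 8 11 17 3 15)|=10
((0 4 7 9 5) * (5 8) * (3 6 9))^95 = (0 5 8 9 6 3 7 4) = [5, 1, 2, 7, 0, 8, 3, 4, 9, 6]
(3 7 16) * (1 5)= (1 5)(3 7 16)= [0, 5, 2, 7, 4, 1, 6, 16, 8, 9, 10, 11, 12, 13, 14, 15, 3]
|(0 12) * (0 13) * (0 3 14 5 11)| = 7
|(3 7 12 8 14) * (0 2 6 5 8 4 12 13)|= |(0 2 6 5 8 14 3 7 13)(4 12)|= 18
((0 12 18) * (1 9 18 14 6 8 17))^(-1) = (0 18 9 1 17 8 6 14 12) = [18, 17, 2, 3, 4, 5, 14, 7, 6, 1, 10, 11, 0, 13, 12, 15, 16, 8, 9]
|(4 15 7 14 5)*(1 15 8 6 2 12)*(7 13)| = |(1 15 13 7 14 5 4 8 6 2 12)| = 11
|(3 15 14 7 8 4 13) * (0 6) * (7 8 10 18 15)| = |(0 6)(3 7 10 18 15 14 8 4 13)| = 18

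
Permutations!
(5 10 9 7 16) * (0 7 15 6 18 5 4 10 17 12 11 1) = (0 7 16 4 10 9 15 6 18 5 17 12 11 1) = [7, 0, 2, 3, 10, 17, 18, 16, 8, 15, 9, 1, 11, 13, 14, 6, 4, 12, 5]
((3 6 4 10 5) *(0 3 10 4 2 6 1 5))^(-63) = (0 1 10 3 5)(2 6) = [1, 10, 6, 5, 4, 0, 2, 7, 8, 9, 3]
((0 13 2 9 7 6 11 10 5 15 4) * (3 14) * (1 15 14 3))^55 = (0 9 11 14 4 2 6 5 15 13 7 10 1) = [9, 0, 6, 3, 2, 15, 5, 10, 8, 11, 1, 14, 12, 7, 4, 13]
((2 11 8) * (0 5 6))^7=(0 5 6)(2 11 8)=[5, 1, 11, 3, 4, 6, 0, 7, 2, 9, 10, 8]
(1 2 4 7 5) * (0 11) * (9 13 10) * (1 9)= [11, 2, 4, 3, 7, 9, 6, 5, 8, 13, 1, 0, 12, 10]= (0 11)(1 2 4 7 5 9 13 10)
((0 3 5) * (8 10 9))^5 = (0 5 3)(8 9 10) = [5, 1, 2, 0, 4, 3, 6, 7, 9, 10, 8]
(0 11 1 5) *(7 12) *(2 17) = (0 11 1 5)(2 17)(7 12) = [11, 5, 17, 3, 4, 0, 6, 12, 8, 9, 10, 1, 7, 13, 14, 15, 16, 2]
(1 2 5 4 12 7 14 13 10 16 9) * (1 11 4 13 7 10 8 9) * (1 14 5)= [0, 2, 1, 3, 12, 13, 6, 5, 9, 11, 16, 4, 10, 8, 7, 15, 14]= (1 2)(4 12 10 16 14 7 5 13 8 9 11)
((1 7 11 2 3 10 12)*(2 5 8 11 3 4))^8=(1 10 7 12 3)(5 11 8)=[0, 10, 2, 1, 4, 11, 6, 12, 5, 9, 7, 8, 3]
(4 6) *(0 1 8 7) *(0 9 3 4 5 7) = (0 1 8)(3 4 6 5 7 9) = [1, 8, 2, 4, 6, 7, 5, 9, 0, 3]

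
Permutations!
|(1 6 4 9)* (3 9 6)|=|(1 3 9)(4 6)|=6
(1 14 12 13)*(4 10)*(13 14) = (1 13)(4 10)(12 14) = [0, 13, 2, 3, 10, 5, 6, 7, 8, 9, 4, 11, 14, 1, 12]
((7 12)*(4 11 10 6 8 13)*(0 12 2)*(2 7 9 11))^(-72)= (0 4 8 10 9)(2 13 6 11 12)= [4, 1, 13, 3, 8, 5, 11, 7, 10, 0, 9, 12, 2, 6]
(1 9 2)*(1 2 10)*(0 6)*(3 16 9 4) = (0 6)(1 4 3 16 9 10) = [6, 4, 2, 16, 3, 5, 0, 7, 8, 10, 1, 11, 12, 13, 14, 15, 9]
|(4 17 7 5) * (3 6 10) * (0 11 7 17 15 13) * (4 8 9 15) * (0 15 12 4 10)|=|(17)(0 11 7 5 8 9 12 4 10 3 6)(13 15)|=22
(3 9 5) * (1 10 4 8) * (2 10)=(1 2 10 4 8)(3 9 5)=[0, 2, 10, 9, 8, 3, 6, 7, 1, 5, 4]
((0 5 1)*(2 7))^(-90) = (7) = [0, 1, 2, 3, 4, 5, 6, 7]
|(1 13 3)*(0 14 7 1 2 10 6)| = 9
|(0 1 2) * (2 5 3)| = 5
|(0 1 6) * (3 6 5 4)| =6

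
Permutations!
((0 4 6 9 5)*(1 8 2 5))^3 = (0 9 2 4 1 5 6 8) = [9, 5, 4, 3, 1, 6, 8, 7, 0, 2]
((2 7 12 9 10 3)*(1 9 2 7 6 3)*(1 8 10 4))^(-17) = (1 9 4)(2 7 6 12 3)(8 10) = [0, 9, 7, 2, 1, 5, 12, 6, 10, 4, 8, 11, 3]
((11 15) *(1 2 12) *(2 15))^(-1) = (1 12 2 11 15) = [0, 12, 11, 3, 4, 5, 6, 7, 8, 9, 10, 15, 2, 13, 14, 1]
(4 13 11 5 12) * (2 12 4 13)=(2 12 13 11 5 4)=[0, 1, 12, 3, 2, 4, 6, 7, 8, 9, 10, 5, 13, 11]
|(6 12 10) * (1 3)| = 6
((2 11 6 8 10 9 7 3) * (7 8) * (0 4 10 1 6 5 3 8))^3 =(0 9 10 4)(1 8 7 6)(2 3 5 11) =[9, 8, 3, 5, 0, 11, 1, 6, 7, 10, 4, 2]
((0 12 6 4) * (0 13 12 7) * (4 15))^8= (4 6 13 15 12)= [0, 1, 2, 3, 6, 5, 13, 7, 8, 9, 10, 11, 4, 15, 14, 12]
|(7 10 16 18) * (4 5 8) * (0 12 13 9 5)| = |(0 12 13 9 5 8 4)(7 10 16 18)| = 28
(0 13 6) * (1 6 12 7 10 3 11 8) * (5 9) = (0 13 12 7 10 3 11 8 1 6)(5 9) = [13, 6, 2, 11, 4, 9, 0, 10, 1, 5, 3, 8, 7, 12]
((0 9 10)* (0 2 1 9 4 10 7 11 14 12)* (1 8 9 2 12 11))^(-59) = (0 4 10 12)(1 2 8 9 7)(11 14) = [4, 2, 8, 3, 10, 5, 6, 1, 9, 7, 12, 14, 0, 13, 11]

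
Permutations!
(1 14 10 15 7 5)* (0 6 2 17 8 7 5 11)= [6, 14, 17, 3, 4, 1, 2, 11, 7, 9, 15, 0, 12, 13, 10, 5, 16, 8]= (0 6 2 17 8 7 11)(1 14 10 15 5)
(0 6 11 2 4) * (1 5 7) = (0 6 11 2 4)(1 5 7) = [6, 5, 4, 3, 0, 7, 11, 1, 8, 9, 10, 2]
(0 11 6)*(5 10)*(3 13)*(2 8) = (0 11 6)(2 8)(3 13)(5 10) = [11, 1, 8, 13, 4, 10, 0, 7, 2, 9, 5, 6, 12, 3]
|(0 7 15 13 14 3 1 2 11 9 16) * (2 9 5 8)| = 36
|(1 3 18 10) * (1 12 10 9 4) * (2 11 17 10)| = 5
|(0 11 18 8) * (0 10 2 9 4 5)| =|(0 11 18 8 10 2 9 4 5)| =9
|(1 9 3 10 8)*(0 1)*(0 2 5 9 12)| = |(0 1 12)(2 5 9 3 10 8)| = 6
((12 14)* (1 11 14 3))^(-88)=(1 14 3 11 12)=[0, 14, 2, 11, 4, 5, 6, 7, 8, 9, 10, 12, 1, 13, 3]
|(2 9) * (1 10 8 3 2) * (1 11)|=|(1 10 8 3 2 9 11)|=7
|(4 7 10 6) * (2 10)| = 5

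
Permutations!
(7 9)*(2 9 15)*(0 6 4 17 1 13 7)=(0 6 4 17 1 13 7 15 2 9)=[6, 13, 9, 3, 17, 5, 4, 15, 8, 0, 10, 11, 12, 7, 14, 2, 16, 1]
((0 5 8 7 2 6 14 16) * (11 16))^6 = (0 14 7)(2 5 11)(6 8 16) = [14, 1, 5, 3, 4, 11, 8, 0, 16, 9, 10, 2, 12, 13, 7, 15, 6]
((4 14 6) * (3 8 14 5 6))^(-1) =(3 14 8)(4 6 5) =[0, 1, 2, 14, 6, 4, 5, 7, 3, 9, 10, 11, 12, 13, 8]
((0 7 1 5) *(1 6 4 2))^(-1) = [5, 2, 4, 3, 6, 1, 7, 0] = (0 5 1 2 4 6 7)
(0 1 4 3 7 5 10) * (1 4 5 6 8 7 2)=[4, 5, 1, 2, 3, 10, 8, 6, 7, 9, 0]=(0 4 3 2 1 5 10)(6 8 7)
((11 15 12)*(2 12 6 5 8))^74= (2 6 12 5 11 8 15)= [0, 1, 6, 3, 4, 11, 12, 7, 15, 9, 10, 8, 5, 13, 14, 2]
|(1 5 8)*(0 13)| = 6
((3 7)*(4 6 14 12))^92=(14)=[0, 1, 2, 3, 4, 5, 6, 7, 8, 9, 10, 11, 12, 13, 14]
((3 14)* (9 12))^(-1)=(3 14)(9 12)=[0, 1, 2, 14, 4, 5, 6, 7, 8, 12, 10, 11, 9, 13, 3]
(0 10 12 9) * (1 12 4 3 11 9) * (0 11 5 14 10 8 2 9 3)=(0 8 2 9 11 3 5 14 10 4)(1 12)=[8, 12, 9, 5, 0, 14, 6, 7, 2, 11, 4, 3, 1, 13, 10]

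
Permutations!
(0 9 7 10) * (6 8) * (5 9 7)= [7, 1, 2, 3, 4, 9, 8, 10, 6, 5, 0]= (0 7 10)(5 9)(6 8)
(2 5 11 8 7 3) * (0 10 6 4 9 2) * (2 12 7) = [10, 1, 5, 0, 9, 11, 4, 3, 2, 12, 6, 8, 7] = (0 10 6 4 9 12 7 3)(2 5 11 8)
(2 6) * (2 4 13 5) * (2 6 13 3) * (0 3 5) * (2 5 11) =(0 3 5 6 4 11 2 13) =[3, 1, 13, 5, 11, 6, 4, 7, 8, 9, 10, 2, 12, 0]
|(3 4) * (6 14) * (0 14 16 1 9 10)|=14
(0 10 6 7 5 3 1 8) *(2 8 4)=(0 10 6 7 5 3 1 4 2 8)=[10, 4, 8, 1, 2, 3, 7, 5, 0, 9, 6]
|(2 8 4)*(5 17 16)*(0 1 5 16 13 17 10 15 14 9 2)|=10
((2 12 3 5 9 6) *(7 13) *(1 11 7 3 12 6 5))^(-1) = (1 3 13 7 11)(2 6)(5 9) = [0, 3, 6, 13, 4, 9, 2, 11, 8, 5, 10, 1, 12, 7]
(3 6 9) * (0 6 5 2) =[6, 1, 0, 5, 4, 2, 9, 7, 8, 3] =(0 6 9 3 5 2)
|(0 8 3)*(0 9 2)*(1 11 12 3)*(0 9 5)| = |(0 8 1 11 12 3 5)(2 9)| = 14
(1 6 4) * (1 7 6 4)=(1 4 7 6)=[0, 4, 2, 3, 7, 5, 1, 6]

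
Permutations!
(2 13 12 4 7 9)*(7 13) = (2 7 9)(4 13 12) = [0, 1, 7, 3, 13, 5, 6, 9, 8, 2, 10, 11, 4, 12]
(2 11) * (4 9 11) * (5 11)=[0, 1, 4, 3, 9, 11, 6, 7, 8, 5, 10, 2]=(2 4 9 5 11)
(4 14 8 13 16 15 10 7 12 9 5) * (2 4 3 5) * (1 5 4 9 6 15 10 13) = (1 5 3 4 14 8)(2 9)(6 15 13 16 10 7 12) = [0, 5, 9, 4, 14, 3, 15, 12, 1, 2, 7, 11, 6, 16, 8, 13, 10]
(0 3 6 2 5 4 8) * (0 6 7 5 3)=(2 3 7 5 4 8 6)=[0, 1, 3, 7, 8, 4, 2, 5, 6]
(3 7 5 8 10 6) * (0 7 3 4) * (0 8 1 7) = (1 7 5)(4 8 10 6) = [0, 7, 2, 3, 8, 1, 4, 5, 10, 9, 6]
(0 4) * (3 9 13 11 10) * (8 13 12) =(0 4)(3 9 12 8 13 11 10) =[4, 1, 2, 9, 0, 5, 6, 7, 13, 12, 3, 10, 8, 11]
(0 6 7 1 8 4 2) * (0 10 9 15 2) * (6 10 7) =[10, 8, 7, 3, 0, 5, 6, 1, 4, 15, 9, 11, 12, 13, 14, 2] =(0 10 9 15 2 7 1 8 4)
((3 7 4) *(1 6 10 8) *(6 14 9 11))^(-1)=(1 8 10 6 11 9 14)(3 4 7)=[0, 8, 2, 4, 7, 5, 11, 3, 10, 14, 6, 9, 12, 13, 1]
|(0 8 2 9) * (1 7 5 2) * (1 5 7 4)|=|(0 8 5 2 9)(1 4)|=10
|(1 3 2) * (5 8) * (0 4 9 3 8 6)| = 9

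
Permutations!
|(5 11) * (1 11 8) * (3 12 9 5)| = 7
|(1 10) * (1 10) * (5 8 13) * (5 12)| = |(5 8 13 12)| = 4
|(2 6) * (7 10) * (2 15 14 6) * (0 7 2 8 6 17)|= |(0 7 10 2 8 6 15 14 17)|= 9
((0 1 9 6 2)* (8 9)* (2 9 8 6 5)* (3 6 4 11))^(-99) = (11) = [0, 1, 2, 3, 4, 5, 6, 7, 8, 9, 10, 11]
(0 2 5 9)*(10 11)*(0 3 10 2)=(2 5 9 3 10 11)=[0, 1, 5, 10, 4, 9, 6, 7, 8, 3, 11, 2]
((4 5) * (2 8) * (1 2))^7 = (1 2 8)(4 5) = [0, 2, 8, 3, 5, 4, 6, 7, 1]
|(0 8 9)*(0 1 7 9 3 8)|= |(1 7 9)(3 8)|= 6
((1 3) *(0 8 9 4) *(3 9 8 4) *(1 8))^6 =(1 3)(8 9) =[0, 3, 2, 1, 4, 5, 6, 7, 9, 8]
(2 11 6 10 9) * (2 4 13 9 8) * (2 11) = (4 13 9)(6 10 8 11) = [0, 1, 2, 3, 13, 5, 10, 7, 11, 4, 8, 6, 12, 9]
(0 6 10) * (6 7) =(0 7 6 10) =[7, 1, 2, 3, 4, 5, 10, 6, 8, 9, 0]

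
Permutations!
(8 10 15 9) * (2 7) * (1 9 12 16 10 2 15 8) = (1 9)(2 7 15 12 16 10 8) = [0, 9, 7, 3, 4, 5, 6, 15, 2, 1, 8, 11, 16, 13, 14, 12, 10]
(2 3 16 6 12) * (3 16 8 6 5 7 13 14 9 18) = (2 16 5 7 13 14 9 18 3 8 6 12) = [0, 1, 16, 8, 4, 7, 12, 13, 6, 18, 10, 11, 2, 14, 9, 15, 5, 17, 3]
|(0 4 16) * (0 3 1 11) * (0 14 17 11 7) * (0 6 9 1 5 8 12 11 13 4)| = 20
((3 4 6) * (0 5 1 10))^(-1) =(0 10 1 5)(3 6 4) =[10, 5, 2, 6, 3, 0, 4, 7, 8, 9, 1]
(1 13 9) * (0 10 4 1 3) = [10, 13, 2, 0, 1, 5, 6, 7, 8, 3, 4, 11, 12, 9] = (0 10 4 1 13 9 3)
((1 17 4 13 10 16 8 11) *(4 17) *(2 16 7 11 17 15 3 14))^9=[0, 10, 8, 2, 7, 5, 6, 4, 15, 9, 1, 13, 12, 11, 16, 14, 17, 3]=(1 10)(2 8 15 14 16 17 3)(4 7)(11 13)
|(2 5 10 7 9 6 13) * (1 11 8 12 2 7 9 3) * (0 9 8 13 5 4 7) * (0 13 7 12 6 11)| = |(13)(0 9 11 7 3 1)(2 4 12)(5 10 8 6)| = 12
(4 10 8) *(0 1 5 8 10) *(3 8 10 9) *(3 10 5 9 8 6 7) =(0 1 9 10 8 4)(3 6 7) =[1, 9, 2, 6, 0, 5, 7, 3, 4, 10, 8]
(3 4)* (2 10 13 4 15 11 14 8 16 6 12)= [0, 1, 10, 15, 3, 5, 12, 7, 16, 9, 13, 14, 2, 4, 8, 11, 6]= (2 10 13 4 3 15 11 14 8 16 6 12)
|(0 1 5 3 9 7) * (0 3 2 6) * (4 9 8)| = |(0 1 5 2 6)(3 8 4 9 7)| = 5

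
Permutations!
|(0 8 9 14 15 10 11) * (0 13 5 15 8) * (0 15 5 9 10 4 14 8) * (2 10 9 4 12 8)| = |(0 15 12 8 9 2 10 11 13 4 14)| = 11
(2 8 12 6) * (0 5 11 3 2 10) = (0 5 11 3 2 8 12 6 10) = [5, 1, 8, 2, 4, 11, 10, 7, 12, 9, 0, 3, 6]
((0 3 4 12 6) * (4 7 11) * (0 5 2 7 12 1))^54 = (0 5 4 12 7)(1 6 11 3 2) = [5, 6, 1, 2, 12, 4, 11, 0, 8, 9, 10, 3, 7]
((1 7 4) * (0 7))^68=[0, 1, 2, 3, 4, 5, 6, 7]=(7)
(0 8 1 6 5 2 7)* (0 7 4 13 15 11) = (0 8 1 6 5 2 4 13 15 11) = [8, 6, 4, 3, 13, 2, 5, 7, 1, 9, 10, 0, 12, 15, 14, 11]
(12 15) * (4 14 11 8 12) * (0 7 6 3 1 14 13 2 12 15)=(0 7 6 3 1 14 11 8 15 4 13 2 12)=[7, 14, 12, 1, 13, 5, 3, 6, 15, 9, 10, 8, 0, 2, 11, 4]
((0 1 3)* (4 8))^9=(4 8)=[0, 1, 2, 3, 8, 5, 6, 7, 4]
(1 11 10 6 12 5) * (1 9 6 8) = [0, 11, 2, 3, 4, 9, 12, 7, 1, 6, 8, 10, 5] = (1 11 10 8)(5 9 6 12)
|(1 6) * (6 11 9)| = 4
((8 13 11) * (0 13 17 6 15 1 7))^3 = [8, 13, 2, 3, 4, 5, 7, 11, 15, 9, 10, 6, 12, 17, 14, 0, 16, 1] = (0 8 15)(1 13 17)(6 7 11)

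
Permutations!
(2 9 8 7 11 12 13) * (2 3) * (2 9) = [0, 1, 2, 9, 4, 5, 6, 11, 7, 8, 10, 12, 13, 3] = (3 9 8 7 11 12 13)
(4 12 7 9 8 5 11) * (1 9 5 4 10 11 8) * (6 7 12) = (12)(1 9)(4 6 7 5 8)(10 11) = [0, 9, 2, 3, 6, 8, 7, 5, 4, 1, 11, 10, 12]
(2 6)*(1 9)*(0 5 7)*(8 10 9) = (0 5 7)(1 8 10 9)(2 6) = [5, 8, 6, 3, 4, 7, 2, 0, 10, 1, 9]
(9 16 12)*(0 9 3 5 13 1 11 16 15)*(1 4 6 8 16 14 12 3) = [9, 11, 2, 5, 6, 13, 8, 7, 16, 15, 10, 14, 1, 4, 12, 0, 3] = (0 9 15)(1 11 14 12)(3 5 13 4 6 8 16)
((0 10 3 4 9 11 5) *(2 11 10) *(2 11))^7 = (0 11 5)(3 10 9 4) = [11, 1, 2, 10, 3, 0, 6, 7, 8, 4, 9, 5]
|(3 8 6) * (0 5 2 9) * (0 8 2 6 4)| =|(0 5 6 3 2 9 8 4)| =8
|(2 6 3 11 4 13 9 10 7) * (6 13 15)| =|(2 13 9 10 7)(3 11 4 15 6)| =5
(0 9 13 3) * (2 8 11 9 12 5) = (0 12 5 2 8 11 9 13 3) = [12, 1, 8, 0, 4, 2, 6, 7, 11, 13, 10, 9, 5, 3]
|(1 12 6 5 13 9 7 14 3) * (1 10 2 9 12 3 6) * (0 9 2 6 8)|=|(0 9 7 14 8)(1 3 10 6 5 13 12)|=35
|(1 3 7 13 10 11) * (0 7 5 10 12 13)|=10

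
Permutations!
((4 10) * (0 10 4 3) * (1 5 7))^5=[3, 7, 2, 10, 4, 1, 6, 5, 8, 9, 0]=(0 3 10)(1 7 5)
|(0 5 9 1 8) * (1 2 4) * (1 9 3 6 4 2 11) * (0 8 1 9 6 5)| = |(3 5)(4 6)(9 11)| = 2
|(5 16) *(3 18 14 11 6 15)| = |(3 18 14 11 6 15)(5 16)| = 6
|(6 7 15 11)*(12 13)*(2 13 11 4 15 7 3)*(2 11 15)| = |(2 13 12 15 4)(3 11 6)| = 15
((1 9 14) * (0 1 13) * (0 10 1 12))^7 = (0 12)(1 14 10 9 13) = [12, 14, 2, 3, 4, 5, 6, 7, 8, 13, 9, 11, 0, 1, 10]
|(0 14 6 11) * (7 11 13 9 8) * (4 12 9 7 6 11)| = |(0 14 11)(4 12 9 8 6 13 7)| = 21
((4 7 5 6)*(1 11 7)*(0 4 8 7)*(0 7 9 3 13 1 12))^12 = [0, 5, 2, 11, 4, 9, 3, 8, 13, 1, 10, 6, 12, 7] = (1 5 9)(3 11 6)(7 8 13)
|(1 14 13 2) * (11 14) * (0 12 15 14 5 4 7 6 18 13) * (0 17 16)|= |(0 12 15 14 17 16)(1 11 5 4 7 6 18 13 2)|= 18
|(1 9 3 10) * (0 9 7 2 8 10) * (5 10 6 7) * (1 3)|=|(0 9 1 5 10 3)(2 8 6 7)|=12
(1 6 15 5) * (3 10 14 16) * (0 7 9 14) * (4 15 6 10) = (0 7 9 14 16 3 4 15 5 1 10) = [7, 10, 2, 4, 15, 1, 6, 9, 8, 14, 0, 11, 12, 13, 16, 5, 3]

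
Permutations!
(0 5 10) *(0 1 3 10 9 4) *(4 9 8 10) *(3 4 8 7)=(0 5 7 3 8 10 1 4)=[5, 4, 2, 8, 0, 7, 6, 3, 10, 9, 1]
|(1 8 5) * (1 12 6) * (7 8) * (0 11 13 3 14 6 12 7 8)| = 10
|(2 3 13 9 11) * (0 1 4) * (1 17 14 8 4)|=|(0 17 14 8 4)(2 3 13 9 11)|=5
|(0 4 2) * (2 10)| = 4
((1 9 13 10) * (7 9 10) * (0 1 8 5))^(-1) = (0 5 8 10 1)(7 13 9) = [5, 0, 2, 3, 4, 8, 6, 13, 10, 7, 1, 11, 12, 9]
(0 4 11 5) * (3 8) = [4, 1, 2, 8, 11, 0, 6, 7, 3, 9, 10, 5] = (0 4 11 5)(3 8)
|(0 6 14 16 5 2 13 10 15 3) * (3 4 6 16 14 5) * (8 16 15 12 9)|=|(0 15 4 6 5 2 13 10 12 9 8 16 3)|=13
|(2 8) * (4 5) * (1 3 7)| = 6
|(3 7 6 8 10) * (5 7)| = |(3 5 7 6 8 10)| = 6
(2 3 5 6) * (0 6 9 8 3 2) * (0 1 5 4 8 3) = (0 6 1 5 9 3 4 8) = [6, 5, 2, 4, 8, 9, 1, 7, 0, 3]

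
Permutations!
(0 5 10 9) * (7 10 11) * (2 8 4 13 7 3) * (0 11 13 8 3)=[5, 1, 3, 2, 8, 13, 6, 10, 4, 11, 9, 0, 12, 7]=(0 5 13 7 10 9 11)(2 3)(4 8)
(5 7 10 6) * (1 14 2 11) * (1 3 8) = (1 14 2 11 3 8)(5 7 10 6) = [0, 14, 11, 8, 4, 7, 5, 10, 1, 9, 6, 3, 12, 13, 2]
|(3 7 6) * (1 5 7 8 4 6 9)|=|(1 5 7 9)(3 8 4 6)|=4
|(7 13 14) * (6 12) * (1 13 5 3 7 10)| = |(1 13 14 10)(3 7 5)(6 12)| = 12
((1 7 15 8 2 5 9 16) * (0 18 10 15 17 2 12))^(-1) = (0 12 8 15 10 18)(1 16 9 5 2 17 7) = [12, 16, 17, 3, 4, 2, 6, 1, 15, 5, 18, 11, 8, 13, 14, 10, 9, 7, 0]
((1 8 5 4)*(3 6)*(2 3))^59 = (1 4 5 8)(2 6 3) = [0, 4, 6, 2, 5, 8, 3, 7, 1]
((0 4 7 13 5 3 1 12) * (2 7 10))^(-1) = (0 12 1 3 5 13 7 2 10 4) = [12, 3, 10, 5, 0, 13, 6, 2, 8, 9, 4, 11, 1, 7]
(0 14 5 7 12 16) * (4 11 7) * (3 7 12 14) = (0 3 7 14 5 4 11 12 16) = [3, 1, 2, 7, 11, 4, 6, 14, 8, 9, 10, 12, 16, 13, 5, 15, 0]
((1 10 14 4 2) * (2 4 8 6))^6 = [0, 1, 2, 3, 4, 5, 6, 7, 8, 9, 10, 11, 12, 13, 14] = (14)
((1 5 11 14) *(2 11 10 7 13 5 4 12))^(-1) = (1 14 11 2 12 4)(5 13 7 10) = [0, 14, 12, 3, 1, 13, 6, 10, 8, 9, 5, 2, 4, 7, 11]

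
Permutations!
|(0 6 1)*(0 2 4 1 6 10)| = 6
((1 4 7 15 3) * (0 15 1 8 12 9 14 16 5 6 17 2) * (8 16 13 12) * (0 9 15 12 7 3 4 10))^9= (0 2 15 14 3 7 5 10 17 12 9 4 13 16 1 6)= [2, 6, 15, 7, 13, 10, 0, 5, 8, 4, 17, 11, 9, 16, 3, 14, 1, 12]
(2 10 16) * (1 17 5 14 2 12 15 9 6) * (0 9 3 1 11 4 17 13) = (0 9 6 11 4 17 5 14 2 10 16 12 15 3 1 13) = [9, 13, 10, 1, 17, 14, 11, 7, 8, 6, 16, 4, 15, 0, 2, 3, 12, 5]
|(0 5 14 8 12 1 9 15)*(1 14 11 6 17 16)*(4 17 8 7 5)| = |(0 4 17 16 1 9 15)(5 11 6 8 12 14 7)| = 7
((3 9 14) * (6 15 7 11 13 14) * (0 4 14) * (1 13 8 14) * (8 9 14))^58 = [1, 0, 2, 3, 13, 5, 11, 6, 8, 7, 10, 15, 12, 4, 14, 9] = (0 1)(4 13)(6 11 15 9 7)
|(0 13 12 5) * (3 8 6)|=12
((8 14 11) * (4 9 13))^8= (4 13 9)(8 11 14)= [0, 1, 2, 3, 13, 5, 6, 7, 11, 4, 10, 14, 12, 9, 8]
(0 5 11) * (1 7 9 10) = [5, 7, 2, 3, 4, 11, 6, 9, 8, 10, 1, 0] = (0 5 11)(1 7 9 10)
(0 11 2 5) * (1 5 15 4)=(0 11 2 15 4 1 5)=[11, 5, 15, 3, 1, 0, 6, 7, 8, 9, 10, 2, 12, 13, 14, 4]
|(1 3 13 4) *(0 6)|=|(0 6)(1 3 13 4)|=4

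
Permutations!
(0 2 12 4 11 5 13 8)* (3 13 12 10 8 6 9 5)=(0 2 10 8)(3 13 6 9 5 12 4 11)=[2, 1, 10, 13, 11, 12, 9, 7, 0, 5, 8, 3, 4, 6]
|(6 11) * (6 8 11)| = 2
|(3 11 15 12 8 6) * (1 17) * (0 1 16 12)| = 10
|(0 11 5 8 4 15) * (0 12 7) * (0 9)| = |(0 11 5 8 4 15 12 7 9)| = 9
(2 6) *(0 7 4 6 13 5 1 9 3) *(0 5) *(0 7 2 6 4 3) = [2, 9, 13, 5, 4, 1, 6, 3, 8, 0, 10, 11, 12, 7] = (0 2 13 7 3 5 1 9)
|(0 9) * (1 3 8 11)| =|(0 9)(1 3 8 11)| =4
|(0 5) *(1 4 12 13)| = |(0 5)(1 4 12 13)| = 4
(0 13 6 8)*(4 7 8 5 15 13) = (0 4 7 8)(5 15 13 6) = [4, 1, 2, 3, 7, 15, 5, 8, 0, 9, 10, 11, 12, 6, 14, 13]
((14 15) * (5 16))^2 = [0, 1, 2, 3, 4, 5, 6, 7, 8, 9, 10, 11, 12, 13, 14, 15, 16] = (16)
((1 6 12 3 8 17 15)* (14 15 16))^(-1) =(1 15 14 16 17 8 3 12 6) =[0, 15, 2, 12, 4, 5, 1, 7, 3, 9, 10, 11, 6, 13, 16, 14, 17, 8]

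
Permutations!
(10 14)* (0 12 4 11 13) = [12, 1, 2, 3, 11, 5, 6, 7, 8, 9, 14, 13, 4, 0, 10] = (0 12 4 11 13)(10 14)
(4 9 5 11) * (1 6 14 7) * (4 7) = [0, 6, 2, 3, 9, 11, 14, 1, 8, 5, 10, 7, 12, 13, 4] = (1 6 14 4 9 5 11 7)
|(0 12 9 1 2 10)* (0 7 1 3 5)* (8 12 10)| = 10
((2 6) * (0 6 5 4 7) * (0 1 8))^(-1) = (0 8 1 7 4 5 2 6) = [8, 7, 6, 3, 5, 2, 0, 4, 1]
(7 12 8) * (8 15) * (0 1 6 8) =[1, 6, 2, 3, 4, 5, 8, 12, 7, 9, 10, 11, 15, 13, 14, 0] =(0 1 6 8 7 12 15)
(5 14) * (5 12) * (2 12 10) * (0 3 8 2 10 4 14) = (0 3 8 2 12 5)(4 14) = [3, 1, 12, 8, 14, 0, 6, 7, 2, 9, 10, 11, 5, 13, 4]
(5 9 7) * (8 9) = (5 8 9 7) = [0, 1, 2, 3, 4, 8, 6, 5, 9, 7]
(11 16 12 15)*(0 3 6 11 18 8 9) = (0 3 6 11 16 12 15 18 8 9) = [3, 1, 2, 6, 4, 5, 11, 7, 9, 0, 10, 16, 15, 13, 14, 18, 12, 17, 8]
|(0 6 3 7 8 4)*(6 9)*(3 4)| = |(0 9 6 4)(3 7 8)| = 12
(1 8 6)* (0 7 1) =(0 7 1 8 6) =[7, 8, 2, 3, 4, 5, 0, 1, 6]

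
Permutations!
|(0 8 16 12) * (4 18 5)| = 12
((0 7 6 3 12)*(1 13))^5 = (1 13) = [0, 13, 2, 3, 4, 5, 6, 7, 8, 9, 10, 11, 12, 1]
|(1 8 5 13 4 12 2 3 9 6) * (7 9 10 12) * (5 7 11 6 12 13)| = |(1 8 7 9 12 2 3 10 13 4 11 6)| = 12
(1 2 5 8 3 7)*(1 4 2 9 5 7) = (1 9 5 8 3)(2 7 4) = [0, 9, 7, 1, 2, 8, 6, 4, 3, 5]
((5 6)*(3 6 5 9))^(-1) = (3 9 6) = [0, 1, 2, 9, 4, 5, 3, 7, 8, 6]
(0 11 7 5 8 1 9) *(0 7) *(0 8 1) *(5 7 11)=[5, 9, 2, 3, 4, 1, 6, 7, 0, 11, 10, 8]=(0 5 1 9 11 8)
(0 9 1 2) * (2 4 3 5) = [9, 4, 0, 5, 3, 2, 6, 7, 8, 1] = (0 9 1 4 3 5 2)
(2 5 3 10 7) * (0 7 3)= (0 7 2 5)(3 10)= [7, 1, 5, 10, 4, 0, 6, 2, 8, 9, 3]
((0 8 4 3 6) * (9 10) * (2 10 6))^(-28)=(0 2)(3 6)(4 9)(8 10)=[2, 1, 0, 6, 9, 5, 3, 7, 10, 4, 8]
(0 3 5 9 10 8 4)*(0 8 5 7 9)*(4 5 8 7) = (0 3 4 7 9 10 8 5) = [3, 1, 2, 4, 7, 0, 6, 9, 5, 10, 8]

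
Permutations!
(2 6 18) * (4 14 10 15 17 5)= (2 6 18)(4 14 10 15 17 5)= [0, 1, 6, 3, 14, 4, 18, 7, 8, 9, 15, 11, 12, 13, 10, 17, 16, 5, 2]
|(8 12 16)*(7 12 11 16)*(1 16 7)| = |(1 16 8 11 7 12)| = 6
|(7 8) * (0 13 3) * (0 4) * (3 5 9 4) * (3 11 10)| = 30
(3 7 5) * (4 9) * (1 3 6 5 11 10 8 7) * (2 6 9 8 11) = (1 3)(2 6 5 9 4 8 7)(10 11) = [0, 3, 6, 1, 8, 9, 5, 2, 7, 4, 11, 10]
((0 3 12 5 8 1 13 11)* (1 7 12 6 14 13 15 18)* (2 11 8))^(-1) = [11, 18, 5, 0, 4, 12, 3, 8, 13, 9, 10, 2, 7, 14, 6, 1, 16, 17, 15] = (0 11 2 5 12 7 8 13 14 6 3)(1 18 15)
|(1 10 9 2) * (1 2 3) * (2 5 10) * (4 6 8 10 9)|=|(1 2 5 9 3)(4 6 8 10)|=20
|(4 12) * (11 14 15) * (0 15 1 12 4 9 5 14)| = |(0 15 11)(1 12 9 5 14)| = 15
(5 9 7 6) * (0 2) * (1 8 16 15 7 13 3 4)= (0 2)(1 8 16 15 7 6 5 9 13 3 4)= [2, 8, 0, 4, 1, 9, 5, 6, 16, 13, 10, 11, 12, 3, 14, 7, 15]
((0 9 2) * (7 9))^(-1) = (0 2 9 7) = [2, 1, 9, 3, 4, 5, 6, 0, 8, 7]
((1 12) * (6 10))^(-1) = (1 12)(6 10) = [0, 12, 2, 3, 4, 5, 10, 7, 8, 9, 6, 11, 1]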